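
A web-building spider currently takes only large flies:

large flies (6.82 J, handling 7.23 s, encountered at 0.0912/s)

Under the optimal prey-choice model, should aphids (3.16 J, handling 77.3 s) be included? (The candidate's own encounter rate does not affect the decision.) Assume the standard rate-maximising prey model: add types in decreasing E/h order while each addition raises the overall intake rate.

On large flies alone, R = ΣλE/(1+Σλh) = 0.622/1.659 = 0.3748 J/s.
Profitability of aphids: 3.16/77.3 = 0.04088 J/s.
0.04088 < 0.3748, so adding aphids would lower the average — exclude it.

No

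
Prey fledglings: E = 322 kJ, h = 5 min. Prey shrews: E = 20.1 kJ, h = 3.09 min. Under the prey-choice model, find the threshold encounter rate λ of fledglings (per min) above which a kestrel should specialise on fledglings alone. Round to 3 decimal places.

0.022 per min

Drop shrews once their profitability E₂/h₂ falls below the rate achievable on fledglings alone: E₂/h₂ = λE₁/(1 + λh₁).
Solve for λ: λE₁h₂ = E₂(1 + λh₁) → λ(E₁h₂ − E₂h₁) = E₂ → λ = E₂/(E₁h₂ − E₂h₁).
λ = 20.1/(322×3.09 − 20.1×5) = 20.1/894.5 = 0.02247 per min.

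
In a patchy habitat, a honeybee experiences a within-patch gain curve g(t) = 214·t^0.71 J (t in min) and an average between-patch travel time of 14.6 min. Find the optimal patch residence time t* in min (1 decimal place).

35.7 min

Optimal t* satisfies g'(t*) = g(t*)/(T + t*).
g'(t) = 0.71·214·t^-0.29. Setting 0.71·214·t^-0.29 = 214·t^0.71/(14.6+t) gives 0.71(14.6+t) = t, so 0.29·t = 0.71×14.6.
t* = 0.71×14.6/0.29 = 35.74 min.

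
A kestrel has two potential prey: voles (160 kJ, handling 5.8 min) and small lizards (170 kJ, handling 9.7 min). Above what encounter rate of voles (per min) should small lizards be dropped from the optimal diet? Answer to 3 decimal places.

0.300 per min

Drop small lizards once their profitability E₂/h₂ falls below the rate achievable on voles alone: E₂/h₂ = λE₁/(1 + λh₁).
Solve for λ: λE₁h₂ = E₂(1 + λh₁) → λ(E₁h₂ − E₂h₁) = E₂ → λ = E₂/(E₁h₂ − E₂h₁).
λ = 170/(160×9.7 − 170×5.8) = 170/566 = 0.3004 per min.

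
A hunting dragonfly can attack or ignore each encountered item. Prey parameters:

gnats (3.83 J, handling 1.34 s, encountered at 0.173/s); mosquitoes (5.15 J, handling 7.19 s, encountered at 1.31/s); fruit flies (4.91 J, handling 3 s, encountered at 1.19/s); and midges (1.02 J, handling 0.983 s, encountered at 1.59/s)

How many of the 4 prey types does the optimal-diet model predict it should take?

2

Profitabilities (E/h, J/s): gnats 2.86, fruit flies 1.64, midges 1.04, mosquitoes 0.716. Add prey in this order while the next type's profitability exceeds the intake rate on those already taken.
Rate on top 1: 0.5379. fruit flies: 1.64 > 0.5379 → include.
Rate on top 2: 1.355. midges: 1.04 < 1.355 → exclude; stop.
Optimal diet: gnats, fruit flies — 2 of 4 types.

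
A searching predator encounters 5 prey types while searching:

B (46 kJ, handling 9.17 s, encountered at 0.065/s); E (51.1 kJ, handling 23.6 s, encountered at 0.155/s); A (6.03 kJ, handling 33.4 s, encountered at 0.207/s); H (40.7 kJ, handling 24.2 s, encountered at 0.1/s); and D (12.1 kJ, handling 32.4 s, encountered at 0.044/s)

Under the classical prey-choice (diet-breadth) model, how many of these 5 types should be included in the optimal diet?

E/h in descending order: B 5.02, E 2.17, H 1.68, D 0.373, A 0.181 kJ/s. The optimal diet is the largest prefix of this list for which every included type satisfies E_i/h_i > R on the types above it.
Rate on top 1: 1.873. E: 2.17 > 1.873 → include.
Rate on top 2: 2.077. H: 1.68 < 2.077 → exclude; stop.
Optimal diet: B, E — 2 of 5 types.

2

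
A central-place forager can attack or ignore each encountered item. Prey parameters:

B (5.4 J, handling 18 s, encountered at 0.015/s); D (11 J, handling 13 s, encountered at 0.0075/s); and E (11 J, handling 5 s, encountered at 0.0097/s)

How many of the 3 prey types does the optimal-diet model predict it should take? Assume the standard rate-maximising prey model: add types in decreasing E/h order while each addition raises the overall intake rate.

3

E/h in descending order: E 2.2, D 0.846, B 0.3 J/s. The optimal diet is the largest prefix of this list for which every included type satisfies E_i/h_i > R on the types above it.
Rate on top 1: 0.1018. D: 0.846 > 0.1018 → include.
Rate on top 2: 0.1651. B: 0.3 > 0.1651 → include.
Optimal diet: E, D, B — 3 of 3 types.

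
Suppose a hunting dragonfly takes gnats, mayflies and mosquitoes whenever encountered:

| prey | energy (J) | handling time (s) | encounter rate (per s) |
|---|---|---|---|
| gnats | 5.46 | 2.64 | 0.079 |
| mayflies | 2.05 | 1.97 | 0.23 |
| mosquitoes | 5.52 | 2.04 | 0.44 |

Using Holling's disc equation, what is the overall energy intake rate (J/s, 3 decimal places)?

R = Σλ_iE_i / (1 + Σλ_ih_i)
Numerator: 0.079×5.46 + 0.23×2.05 + 0.44×5.52 = 3.332
Denominator: 1 + 0.079×2.64 + 0.23×1.97 + 0.44×2.04 = 2.559
R = 3.332/2.559 = 1.302 J/s

1.302 J/s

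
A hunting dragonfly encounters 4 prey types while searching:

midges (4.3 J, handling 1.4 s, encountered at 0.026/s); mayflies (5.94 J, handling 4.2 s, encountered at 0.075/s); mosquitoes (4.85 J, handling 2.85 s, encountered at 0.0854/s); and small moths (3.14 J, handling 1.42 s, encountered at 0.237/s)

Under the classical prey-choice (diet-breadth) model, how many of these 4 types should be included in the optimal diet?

Rank by E/h (J/s): midges 3.07, small moths 2.21, mosquitoes 1.7, mayflies 1.41. Include each in turn until the next type's E/h falls below the running intake rate.
Rate on top 1: 0.1079. small moths: 2.21 > 0.1079 → include.
Rate on top 2: 0.6235. mosquitoes: 1.7 > 0.6235 → include.
Rate on top 3: 0.7858. mayflies: 1.41 > 0.7858 → include.
Optimal diet: midges, small moths, mosquitoes, mayflies — 4 of 4 types.

4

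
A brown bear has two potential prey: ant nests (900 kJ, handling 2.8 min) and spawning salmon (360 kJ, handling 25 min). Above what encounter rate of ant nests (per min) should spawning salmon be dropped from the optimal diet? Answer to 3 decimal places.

0.017 per min

Drop spawning salmon once their profitability E₂/h₂ falls below the rate achievable on ant nests alone: E₂/h₂ = λE₁/(1 + λh₁).
Solve for λ: λE₁h₂ = E₂(1 + λh₁) → λ(E₁h₂ − E₂h₁) = E₂ → λ = E₂/(E₁h₂ − E₂h₁).
λ = 360/(900×25 − 360×2.8) = 360/2.149e+04 = 0.01675 per min.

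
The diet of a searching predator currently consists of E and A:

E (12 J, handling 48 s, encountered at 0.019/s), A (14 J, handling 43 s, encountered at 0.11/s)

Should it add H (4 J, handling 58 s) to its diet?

On E and A alone, R = ΣλE/(1+Σλh) = 1.768/6.642 = 0.2662 J/s.
Profitability of H: 4/58 = 0.06897 J/s.
0.06897 < 0.2662, so adding H would lower the average — exclude it.

No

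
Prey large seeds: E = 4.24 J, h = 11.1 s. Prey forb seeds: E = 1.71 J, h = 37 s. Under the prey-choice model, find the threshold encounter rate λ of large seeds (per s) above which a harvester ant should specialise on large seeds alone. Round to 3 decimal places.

The zero-one rule: include forb seeds iff E₂/h₂ > λE₁/(1+λh₁). Equality gives the switch point.
λE₁h₂ = E₂ + λE₂h₁ ⇒ λ = E₂/(E₁h₂ − E₂h₁) = 1.71/(156.9 − 18.98) = 0.0124 per s.

0.012 per s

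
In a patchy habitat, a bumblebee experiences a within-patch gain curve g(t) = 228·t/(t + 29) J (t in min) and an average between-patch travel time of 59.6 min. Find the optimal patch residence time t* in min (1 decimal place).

41.6 min

By the marginal value theorem, leave when the instantaneous gain rate g'(t) equals the habitat-wide average g(t)/(T + t).
g'(t) = 228·29/(t + 29)². Setting 228·29/(t+29)² = 228t/[(t+29)(59.6+t)] gives 29(59.6+t) = t(t+29), so t² = 29×59.6 = 1728.
t* = √1728 = 41.57 min.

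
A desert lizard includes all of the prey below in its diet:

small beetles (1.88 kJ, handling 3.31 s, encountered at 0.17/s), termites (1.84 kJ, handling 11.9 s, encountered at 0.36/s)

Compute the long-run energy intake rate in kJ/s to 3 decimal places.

0.168 kJ/s

R = Σλ_iE_i / (1 + Σλ_ih_i)
Numerator: 0.17×1.88 + 0.36×1.84 = 0.982
Denominator: 1 + 0.17×3.31 + 0.36×11.9 = 5.847
R = 0.982/5.847 = 0.168 kJ/s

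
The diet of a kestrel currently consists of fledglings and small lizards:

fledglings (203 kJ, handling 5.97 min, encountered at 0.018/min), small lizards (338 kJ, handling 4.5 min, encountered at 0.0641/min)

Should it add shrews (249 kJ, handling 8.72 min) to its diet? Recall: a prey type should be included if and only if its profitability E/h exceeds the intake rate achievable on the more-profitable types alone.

Yes

On fledglings and small lizards alone, R = ΣλE/(1+Σλh) = 25.32/1.396 = 18.14 kJ/min.
Profitability of shrews: 249/8.72 = 28.56 kJ/min.
Since 28.56 > R, including shrews increases the long-run rate.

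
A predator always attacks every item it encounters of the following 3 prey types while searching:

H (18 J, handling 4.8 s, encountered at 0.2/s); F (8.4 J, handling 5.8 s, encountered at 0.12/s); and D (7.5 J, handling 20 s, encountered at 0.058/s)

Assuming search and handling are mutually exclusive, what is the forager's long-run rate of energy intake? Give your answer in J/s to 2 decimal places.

R = (0.2×18 + 0.12×8.4 + 0.058×7.5) / (1 + 0.2×4.8 + 0.12×5.8 + 0.058×20) = 5.043/3.816 = 1.322 J/s.

1.32 J/s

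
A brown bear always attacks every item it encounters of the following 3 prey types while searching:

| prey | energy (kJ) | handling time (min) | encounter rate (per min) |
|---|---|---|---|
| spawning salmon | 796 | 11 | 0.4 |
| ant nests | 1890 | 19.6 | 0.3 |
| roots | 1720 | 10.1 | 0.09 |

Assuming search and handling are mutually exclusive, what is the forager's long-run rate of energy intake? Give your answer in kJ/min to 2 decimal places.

85.34 kJ/min

R = (0.4×796 + 0.3×1890 + 0.09×1720) / (1 + 0.4×11 + 0.3×19.6 + 0.09×10.1) = 1040/12.19 = 85.34 kJ/min.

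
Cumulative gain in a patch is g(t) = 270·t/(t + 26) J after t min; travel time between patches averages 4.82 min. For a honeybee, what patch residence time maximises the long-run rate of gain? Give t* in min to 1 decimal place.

11.2 min

Optimal t* satisfies g'(t*) = g(t*)/(T + t*).
g'(t) = 270·26/(t + 26)². Setting 270·26/(t+26)² = 270t/[(t+26)(4.82+t)] gives 26(4.82+t) = t(t+26), so t² = 26×4.82 = 125.3.
t* = √125.3 = 11.19 min.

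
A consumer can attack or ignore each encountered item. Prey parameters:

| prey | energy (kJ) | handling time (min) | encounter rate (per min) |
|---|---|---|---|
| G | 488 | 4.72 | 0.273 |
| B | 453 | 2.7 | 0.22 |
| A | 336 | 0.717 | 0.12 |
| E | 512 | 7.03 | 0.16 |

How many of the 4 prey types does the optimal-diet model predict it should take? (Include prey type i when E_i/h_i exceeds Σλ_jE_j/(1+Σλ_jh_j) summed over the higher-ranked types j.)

E/h in descending order: A 469, B 168, G 103, E 72.8 kJ/min. The optimal diet is the largest prefix of this list for which every included type satisfies E_i/h_i > R on the types above it.
Rate on top 1: 37.13. B: 168 > 37.13 → include.
Rate on top 2: 83.32. G: 103 > 83.32 → include.
Rate on top 3: 92.03. E: 72.8 < 92.03 → exclude; stop.
Optimal diet: A, B, G — 3 of 4 types.

3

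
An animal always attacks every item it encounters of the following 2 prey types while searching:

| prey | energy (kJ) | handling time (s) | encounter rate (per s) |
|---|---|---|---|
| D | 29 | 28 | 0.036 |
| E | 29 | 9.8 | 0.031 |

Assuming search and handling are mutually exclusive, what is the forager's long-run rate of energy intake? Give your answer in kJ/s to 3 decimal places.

Energy encountered per unit search time: 0.036×29 + 0.031×29 = 1.943 kJ/s.
Handling time per unit search time: 0.036×28 + 0.031×9.8 = 1.312.
Rate = 1.943/(1 + 1.312) = 0.8405 kJ/s.

0.840 kJ/s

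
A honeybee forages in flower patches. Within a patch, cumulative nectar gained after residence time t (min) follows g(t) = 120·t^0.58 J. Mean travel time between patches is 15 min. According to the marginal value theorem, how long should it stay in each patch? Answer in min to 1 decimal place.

20.7 min

By the marginal value theorem, leave when the instantaneous gain rate g'(t) equals the habitat-wide average g(t)/(T + t).
g'(t) = 0.58·120·t^-0.42. Setting 0.58·120·t^-0.42 = 120·t^0.58/(15+t) gives 0.58(15+t) = t, so 0.42·t = 0.58×15.
t* = 0.58×15/0.42 = 20.71 min.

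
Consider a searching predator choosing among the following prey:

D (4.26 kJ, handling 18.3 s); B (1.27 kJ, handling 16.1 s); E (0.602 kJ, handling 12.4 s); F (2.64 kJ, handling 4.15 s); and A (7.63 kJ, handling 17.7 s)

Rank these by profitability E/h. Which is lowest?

Profitability E/h (kJ/s): D = 4.26/18.3 = 0.233, B = 1.27/16.1 = 0.0789, E = 0.602/12.4 = 0.0485, F = 2.64/4.15 = 0.636, A = 7.63/17.7 = 0.431.
Ranked: F > A > D > B > E.

E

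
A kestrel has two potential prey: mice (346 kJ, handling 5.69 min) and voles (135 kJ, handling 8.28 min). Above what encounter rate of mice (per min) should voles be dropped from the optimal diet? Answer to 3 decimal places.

At the threshold, the rate on mice alone equals the profitability of voles: λ·346/(1 + λ·5.69) = 135/8.28 = 16.3.
Rearranging, λ(346 − 16.3×5.69) = 16.3, so λ = 16.3/253.2 = 0.06439 per min.

0.064 per min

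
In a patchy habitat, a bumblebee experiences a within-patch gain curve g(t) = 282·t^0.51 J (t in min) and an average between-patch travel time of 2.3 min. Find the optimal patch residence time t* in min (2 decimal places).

2.39 min

By the marginal value theorem, leave when the instantaneous gain rate g'(t) equals the habitat-wide average g(t)/(T + t).
g'(t) = 0.51·282·t^-0.49. Setting 0.51·282·t^-0.49 = 282·t^0.51/(2.3+t) gives 0.51(2.3+t) = t, so 0.49·t = 0.51×2.3.
t* = 0.51×2.3/0.49 = 2.394 min.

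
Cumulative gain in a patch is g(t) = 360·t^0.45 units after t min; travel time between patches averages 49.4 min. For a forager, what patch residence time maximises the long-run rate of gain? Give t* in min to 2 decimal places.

Optimal t* satisfies g'(t*) = g(t*)/(T + t*).
g'(t) = 0.45·360·t^-0.55. Setting 0.45·360·t^-0.55 = 360·t^0.45/(49.4+t) gives 0.45(49.4+t) = t, so 0.55·t = 0.45×49.4.
t* = 0.45×49.4/0.55 = 40.42 min.

40.42 min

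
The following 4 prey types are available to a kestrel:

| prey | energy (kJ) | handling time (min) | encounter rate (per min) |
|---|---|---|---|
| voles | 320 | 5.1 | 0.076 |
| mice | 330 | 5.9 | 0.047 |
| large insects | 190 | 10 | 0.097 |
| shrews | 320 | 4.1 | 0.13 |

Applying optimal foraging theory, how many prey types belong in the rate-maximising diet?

Rank by E/h (kJ/min): shrews 78, voles 62.7, mice 55.9, large insects 19. Include each in turn until the next type's E/h falls below the running intake rate.
Rate on top 1: 27.14. voles: 62.7 > 27.14 → include.
Rate on top 2: 34.32. mice: 55.9 > 34.32 → include.
Rate on top 3: 37.05. large insects: 19 < 37.05 → exclude; stop.
Optimal diet: shrews, voles, mice — 3 of 4 types.

3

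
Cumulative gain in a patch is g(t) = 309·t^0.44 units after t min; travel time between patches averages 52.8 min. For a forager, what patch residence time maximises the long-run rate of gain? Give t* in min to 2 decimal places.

By the marginal value theorem, leave when the instantaneous gain rate g'(t) equals the habitat-wide average g(t)/(T + t).
g'(t) = 0.44·309·t^-0.56. Setting 0.44·309·t^-0.56 = 309·t^0.44/(52.8+t) gives 0.44(52.8+t) = t, so 0.56·t = 0.44×52.8.
t* = 0.44×52.8/0.56 = 41.49 min.

41.49 min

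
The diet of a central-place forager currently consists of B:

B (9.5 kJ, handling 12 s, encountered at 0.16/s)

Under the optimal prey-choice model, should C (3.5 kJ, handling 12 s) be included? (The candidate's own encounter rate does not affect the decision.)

No

Intake rate on the current diet: R = (0.16×9.5) / (1 + 0.16×12) = 1.52/2.92 = 0.5205 kJ/s.
C: E/h = 3.5/12 = 0.2917 kJ/s.
Since 0.2917 < R, time spent handling C is better spent searching.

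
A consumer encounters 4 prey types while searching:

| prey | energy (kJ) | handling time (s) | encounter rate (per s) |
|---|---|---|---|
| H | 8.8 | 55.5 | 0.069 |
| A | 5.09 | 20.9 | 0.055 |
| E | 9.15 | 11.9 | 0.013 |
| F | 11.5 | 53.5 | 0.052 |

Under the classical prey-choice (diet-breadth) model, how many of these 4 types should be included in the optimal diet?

3

Profitabilities (E/h, kJ/s): E 0.769, A 0.244, F 0.215, H 0.159. Add prey in this order while the next type's profitability exceeds the intake rate on those already taken.
Rate on top 1: 0.103. A: 0.244 > 0.103 → include.
Rate on top 2: 0.1731. F: 0.215 > 0.1731 → include.
Rate on top 3: 0.196. H: 0.159 < 0.196 → exclude; stop.
Optimal diet: E, A, F — 3 of 4 types.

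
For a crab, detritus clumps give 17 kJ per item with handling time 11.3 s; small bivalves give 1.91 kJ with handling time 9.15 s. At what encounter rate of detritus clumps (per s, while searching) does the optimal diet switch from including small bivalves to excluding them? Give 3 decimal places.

0.014 per s

Drop small bivalves once their profitability E₂/h₂ falls below the rate achievable on detritus clumps alone: E₂/h₂ = λE₁/(1 + λh₁).
Solve for λ: λE₁h₂ = E₂(1 + λh₁) → λ(E₁h₂ − E₂h₁) = E₂ → λ = E₂/(E₁h₂ − E₂h₁).
λ = 1.91/(17×9.15 − 1.91×11.3) = 1.91/134 = 0.01426 per s.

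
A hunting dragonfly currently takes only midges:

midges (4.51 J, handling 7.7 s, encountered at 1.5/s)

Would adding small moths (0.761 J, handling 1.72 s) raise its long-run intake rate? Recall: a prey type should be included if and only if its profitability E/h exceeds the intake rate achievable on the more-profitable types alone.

On midges alone, R = ΣλE/(1+Σλh) = 6.765/12.55 = 0.539 J/s.
Profitability of small moths: 0.761/1.72 = 0.4424 J/s.
Since 0.4424 < R, time spent handling small moths is better spent searching.

No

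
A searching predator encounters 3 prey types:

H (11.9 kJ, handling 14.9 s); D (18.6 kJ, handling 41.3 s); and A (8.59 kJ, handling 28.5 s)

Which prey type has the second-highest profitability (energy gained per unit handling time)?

D

In descending order of E/h:
H: 11.9/14.9 = 0.799 kJ/s
D: 18.6/41.3 = 0.45 kJ/s
A: 8.59/28.5 = 0.301 kJ/s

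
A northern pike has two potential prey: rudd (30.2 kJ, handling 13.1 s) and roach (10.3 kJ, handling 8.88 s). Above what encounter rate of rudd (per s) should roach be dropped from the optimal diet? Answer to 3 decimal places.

0.077 per s

Drop roach once their profitability E₂/h₂ falls below the rate achievable on rudd alone: E₂/h₂ = λE₁/(1 + λh₁).
Solve for λ: λE₁h₂ = E₂(1 + λh₁) → λ(E₁h₂ − E₂h₁) = E₂ → λ = E₂/(E₁h₂ − E₂h₁).
λ = 10.3/(30.2×8.88 − 10.3×13.1) = 10.3/133.2 = 0.0773 per s.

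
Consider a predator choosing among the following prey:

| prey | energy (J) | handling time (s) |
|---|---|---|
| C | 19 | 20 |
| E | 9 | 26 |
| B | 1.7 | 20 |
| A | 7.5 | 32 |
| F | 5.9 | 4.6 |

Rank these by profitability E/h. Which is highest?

F

In descending order of E/h:
F: 5.9/4.6 = 1.28 J/s
C: 19/20 = 0.95 J/s
E: 9/26 = 0.346 J/s
A: 7.5/32 = 0.234 J/s
B: 1.7/20 = 0.085 J/s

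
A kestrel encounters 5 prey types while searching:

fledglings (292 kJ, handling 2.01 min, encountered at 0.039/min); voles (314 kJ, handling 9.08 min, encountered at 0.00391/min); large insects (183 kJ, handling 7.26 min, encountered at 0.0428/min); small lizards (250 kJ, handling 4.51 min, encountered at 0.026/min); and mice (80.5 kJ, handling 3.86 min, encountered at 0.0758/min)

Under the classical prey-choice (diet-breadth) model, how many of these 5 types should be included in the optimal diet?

E/h in descending order: fledglings 145, small lizards 55.4, voles 34.6, large insects 25.2, mice 20.9 kJ/min. The optimal diet is the largest prefix of this list for which every included type satisfies E_i/h_i > R on the types above it.
Rate on top 1: 10.56. small lizards: 55.4 > 10.56 → include.
Rate on top 2: 14.96. voles: 34.6 > 14.96 → include.
Rate on top 3: 15.53. large insects: 25.2 > 15.53 → include.
Rate on top 4: 17.48. mice: 20.9 > 17.48 → include.
Optimal diet: fledglings, small lizards, voles, large insects, mice — 5 of 5 types.

5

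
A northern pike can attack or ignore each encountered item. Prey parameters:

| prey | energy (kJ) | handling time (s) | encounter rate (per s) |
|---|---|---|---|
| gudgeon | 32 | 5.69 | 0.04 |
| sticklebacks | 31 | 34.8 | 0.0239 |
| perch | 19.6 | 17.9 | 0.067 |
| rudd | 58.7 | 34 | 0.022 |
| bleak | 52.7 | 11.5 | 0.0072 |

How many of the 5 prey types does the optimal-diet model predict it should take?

Profitabilities (E/h, kJ/s): gudgeon 5.62, bleak 4.58, rudd 1.73, perch 1.09, sticklebacks 0.891. Add prey in this order while the next type's profitability exceeds the intake rate on those already taken.
Rate on top 1: 1.043. bleak: 4.58 > 1.043 → include.
Rate on top 2: 1.266. rudd: 1.73 > 1.266 → include.
Rate on top 3: 1.434. perch: 1.09 < 1.434 → exclude; stop.
Optimal diet: gudgeon, bleak, rudd — 3 of 5 types.

3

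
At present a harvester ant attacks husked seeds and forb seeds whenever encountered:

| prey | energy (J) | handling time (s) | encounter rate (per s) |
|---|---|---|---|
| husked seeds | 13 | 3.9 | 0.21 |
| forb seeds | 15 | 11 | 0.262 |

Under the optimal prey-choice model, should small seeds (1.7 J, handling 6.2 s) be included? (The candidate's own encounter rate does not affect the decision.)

No

On husked seeds and forb seeds alone, R = ΣλE/(1+Σλh) = 6.66/4.701 = 1.417 J/s.
small seeds: E/h = 1.7/6.2 = 0.2742 J/s.
0.2742 < 1.417, so adding small seeds would lower the average — exclude it.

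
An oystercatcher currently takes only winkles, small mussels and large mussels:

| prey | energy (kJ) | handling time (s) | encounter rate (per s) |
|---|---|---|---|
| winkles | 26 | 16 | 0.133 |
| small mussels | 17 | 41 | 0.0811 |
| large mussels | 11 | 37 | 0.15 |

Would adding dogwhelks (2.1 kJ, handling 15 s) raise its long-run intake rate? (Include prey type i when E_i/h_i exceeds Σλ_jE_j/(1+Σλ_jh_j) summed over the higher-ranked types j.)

On winkles, small mussels and large mussels alone, R = ΣλE/(1+Σλh) = 6.487/12 = 0.5404 kJ/s.
dogwhelks: E/h = 2.1/15 = 0.14 kJ/s.
0.14 < 0.5404, so adding dogwhelks would lower the average — exclude it.

No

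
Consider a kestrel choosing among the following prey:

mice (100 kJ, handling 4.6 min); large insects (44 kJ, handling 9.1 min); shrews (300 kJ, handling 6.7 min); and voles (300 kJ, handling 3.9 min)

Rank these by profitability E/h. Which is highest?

voles

In descending order of E/h:
voles: 300/3.9 = 76.9 kJ/min
shrews: 300/6.7 = 44.8 kJ/min
mice: 100/4.6 = 21.7 kJ/min
large insects: 44/9.1 = 4.84 kJ/min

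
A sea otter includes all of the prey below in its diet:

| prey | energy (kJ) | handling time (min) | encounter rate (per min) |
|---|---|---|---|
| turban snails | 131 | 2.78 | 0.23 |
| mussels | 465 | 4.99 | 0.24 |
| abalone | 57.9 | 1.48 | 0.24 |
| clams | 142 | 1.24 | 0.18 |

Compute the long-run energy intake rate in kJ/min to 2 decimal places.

R = Σλ_iE_i / (1 + Σλ_ih_i)
Numerator: 0.23×131 + 0.24×465 + 0.24×57.9 + 0.18×142 = 181.2
Denominator: 1 + 0.23×2.78 + 0.24×4.99 + 0.24×1.48 + 0.18×1.24 = 3.415
R = 181.2/3.415 = 53.05 kJ/min

53.05 kJ/min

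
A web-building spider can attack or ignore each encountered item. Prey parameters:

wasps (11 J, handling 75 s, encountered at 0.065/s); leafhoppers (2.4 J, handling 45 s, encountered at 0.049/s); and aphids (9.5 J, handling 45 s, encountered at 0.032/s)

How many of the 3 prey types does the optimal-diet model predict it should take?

Profitabilities (E/h, J/s): aphids 0.211, wasps 0.147, leafhoppers 0.0533. Add prey in this order while the next type's profitability exceeds the intake rate on those already taken.
Rate on top 1: 0.1246. wasps: 0.147 > 0.1246 → include.
Rate on top 2: 0.1393. leafhoppers: 0.0533 < 0.1393 → exclude; stop.
Optimal diet: aphids, wasps — 2 of 3 types.

2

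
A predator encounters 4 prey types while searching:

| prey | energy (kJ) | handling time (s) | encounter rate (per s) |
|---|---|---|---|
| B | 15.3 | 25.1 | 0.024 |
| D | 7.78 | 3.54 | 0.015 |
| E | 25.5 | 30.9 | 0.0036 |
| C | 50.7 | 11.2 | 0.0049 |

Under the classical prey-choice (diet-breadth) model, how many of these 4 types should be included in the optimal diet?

Profitabilities (E/h, kJ/s): C 4.53, D 2.2, E 0.825, B 0.61. Add prey in this order while the next type's profitability exceeds the intake rate on those already taken.
Rate on top 1: 0.2355. D: 2.2 > 0.2355 → include.
Rate on top 2: 0.3295. E: 0.825 > 0.3295 → include.
Rate on top 3: 0.3748. B: 0.61 > 0.3748 → include.
Optimal diet: C, D, E, B — 4 of 4 types.

4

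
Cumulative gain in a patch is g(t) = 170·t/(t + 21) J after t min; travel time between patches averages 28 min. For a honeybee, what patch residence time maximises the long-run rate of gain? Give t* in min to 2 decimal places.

Optimal t* satisfies g'(t*) = g(t*)/(T + t*).
g'(t) = 170·21/(t + 21)². Setting 170·21/(t+21)² = 170t/[(t+21)(28+t)] gives 21(28+t) = t(t+21), so t² = 21×28 = 588.
t* = √588 = 24.25 min.

24.25 min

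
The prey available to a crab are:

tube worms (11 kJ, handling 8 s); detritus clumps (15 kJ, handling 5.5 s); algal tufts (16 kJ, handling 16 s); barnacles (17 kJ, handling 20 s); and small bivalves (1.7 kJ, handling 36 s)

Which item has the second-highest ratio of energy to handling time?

tube worms

In descending order of E/h:
detritus clumps: 15/5.5 = 2.73 kJ/s
tube worms: 11/8 = 1.38 kJ/s
algal tufts: 16/16 = 1 kJ/s
barnacles: 17/20 = 0.85 kJ/s
small bivalves: 1.7/36 = 0.0472 kJ/s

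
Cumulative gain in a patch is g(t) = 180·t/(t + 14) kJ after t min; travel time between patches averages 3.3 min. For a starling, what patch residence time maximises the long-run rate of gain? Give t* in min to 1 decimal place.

6.8 min

Maximise g(t)/(T+t): set derivative to zero → g'(t)(T+t) = g(t).
g'(t) = 180·14/(t + 14)². Setting 180·14/(t+14)² = 180t/[(t+14)(3.3+t)] gives 14(3.3+t) = t(t+14), so t² = 14×3.3 = 46.2.
t* = √46.2 = 6.797 min.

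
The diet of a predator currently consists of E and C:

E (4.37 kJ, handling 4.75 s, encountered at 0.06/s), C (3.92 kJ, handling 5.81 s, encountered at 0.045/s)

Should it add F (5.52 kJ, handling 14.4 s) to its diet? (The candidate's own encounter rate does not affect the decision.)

Current rate: (0.06×4.37 + 0.045×3.92)/(1 + 0.06×4.75 + 0.045×5.81) = 0.2836 kJ/s.
F: E/h = 5.52/14.4 = 0.3833 kJ/s.
Since 0.3833 > R, including F increases the long-run rate.

Yes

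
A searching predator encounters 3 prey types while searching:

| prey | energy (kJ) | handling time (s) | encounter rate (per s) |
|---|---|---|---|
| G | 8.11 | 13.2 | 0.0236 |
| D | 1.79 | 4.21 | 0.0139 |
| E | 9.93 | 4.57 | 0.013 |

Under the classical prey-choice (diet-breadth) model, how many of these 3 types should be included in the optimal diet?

3

Profitabilities (E/h, kJ/s): E 2.17, G 0.614, D 0.425. Add prey in this order while the next type's profitability exceeds the intake rate on those already taken.
Rate on top 1: 0.1219. G: 0.614 > 0.1219 → include.
Rate on top 2: 0.2338. D: 0.425 > 0.2338 → include.
Optimal diet: E, G, D — 3 of 3 types.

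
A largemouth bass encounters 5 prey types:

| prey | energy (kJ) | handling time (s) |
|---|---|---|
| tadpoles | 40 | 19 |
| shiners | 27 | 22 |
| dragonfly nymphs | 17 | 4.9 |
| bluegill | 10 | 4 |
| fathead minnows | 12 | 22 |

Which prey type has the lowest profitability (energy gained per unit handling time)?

fathead minnows

Profitability E/h (kJ/s): tadpoles = 40/19 = 2.11, shiners = 27/22 = 1.23, dragonfly nymphs = 17/4.9 = 3.47, bluegill = 10/4 = 2.5, fathead minnows = 12/22 = 0.545.
Ranked: dragonfly nymphs > bluegill > tadpoles > shiners > fathead minnows.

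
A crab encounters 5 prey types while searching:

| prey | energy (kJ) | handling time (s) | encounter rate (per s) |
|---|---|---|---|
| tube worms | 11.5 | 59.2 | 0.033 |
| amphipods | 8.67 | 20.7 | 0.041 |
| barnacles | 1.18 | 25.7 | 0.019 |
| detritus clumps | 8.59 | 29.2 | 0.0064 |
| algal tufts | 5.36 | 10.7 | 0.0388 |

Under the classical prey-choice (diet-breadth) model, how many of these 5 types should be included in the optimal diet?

Profitabilities (E/h, kJ/s): algal tufts 0.501, amphipods 0.419, detritus clumps 0.294, tube worms 0.194, barnacles 0.0459. Add prey in this order while the next type's profitability exceeds the intake rate on those already taken.
Rate on top 1: 0.147. amphipods: 0.419 > 0.147 → include.
Rate on top 2: 0.2489. detritus clumps: 0.294 > 0.2489 → include.
Rate on top 3: 0.2523. tube worms: 0.194 < 0.2523 → exclude; stop.
Optimal diet: algal tufts, amphipods, detritus clumps — 3 of 5 types.

3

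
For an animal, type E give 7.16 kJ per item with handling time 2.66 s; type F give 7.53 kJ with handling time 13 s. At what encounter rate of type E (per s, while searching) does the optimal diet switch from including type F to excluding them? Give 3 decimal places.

Drop type F once their profitability E₂/h₂ falls below the rate achievable on type E alone: E₂/h₂ = λE₁/(1 + λh₁).
Solve for λ: λE₁h₂ = E₂(1 + λh₁) → λ(E₁h₂ − E₂h₁) = E₂ → λ = E₂/(E₁h₂ − E₂h₁).
λ = 7.53/(7.16×13 − 7.53×2.66) = 7.53/73.05 = 0.1031 per s.

0.103 per s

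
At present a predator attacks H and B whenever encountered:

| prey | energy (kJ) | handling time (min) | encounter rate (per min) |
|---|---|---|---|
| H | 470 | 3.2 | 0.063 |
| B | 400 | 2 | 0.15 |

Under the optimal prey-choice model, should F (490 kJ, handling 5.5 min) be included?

Yes

Current rate: (0.063×470 + 0.15×400)/(1 + 0.063×3.2 + 0.15×2) = 59.68 kJ/min.
F: E/h = 490/5.5 = 89.09 kJ/min.
Since 89.09 > R, including F increases the long-run rate.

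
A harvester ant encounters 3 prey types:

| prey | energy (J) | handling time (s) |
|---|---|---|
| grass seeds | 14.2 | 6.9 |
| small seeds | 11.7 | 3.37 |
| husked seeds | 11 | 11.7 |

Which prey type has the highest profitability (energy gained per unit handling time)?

small seeds

Profitability E/h (J/s): grass seeds = 14.2/6.9 = 2.06, small seeds = 11.7/3.37 = 3.47, husked seeds = 11/11.7 = 0.94.
Ranked: small seeds > grass seeds > husked seeds.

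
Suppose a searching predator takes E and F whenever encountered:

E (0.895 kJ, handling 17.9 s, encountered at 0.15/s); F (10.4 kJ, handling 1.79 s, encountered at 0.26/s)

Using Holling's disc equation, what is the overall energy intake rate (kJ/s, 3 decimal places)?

Energy encountered per unit search time: 0.15×0.895 + 0.26×10.4 = 2.838 kJ/s.
Handling time per unit search time: 0.15×17.9 + 0.26×1.79 = 3.15.
Rate = 2.838/(1 + 3.15) = 0.6838 kJ/s.

0.684 kJ/s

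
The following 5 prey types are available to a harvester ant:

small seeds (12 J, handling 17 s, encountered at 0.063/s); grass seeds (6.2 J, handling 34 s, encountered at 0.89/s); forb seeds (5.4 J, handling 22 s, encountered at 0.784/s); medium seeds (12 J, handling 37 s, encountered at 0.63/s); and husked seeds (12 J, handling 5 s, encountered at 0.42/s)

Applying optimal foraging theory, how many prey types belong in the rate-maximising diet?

Profitabilities (E/h, J/s): husked seeds 2.4, small seeds 0.706, medium seeds 0.324, forb seeds 0.245, grass seeds 0.182. Add prey in this order while the next type's profitability exceeds the intake rate on those already taken.
Rate on top 1: 1.626. small seeds: 0.706 < 1.626 → exclude; stop.
Optimal diet: husked seeds — 1 of 5 types.

1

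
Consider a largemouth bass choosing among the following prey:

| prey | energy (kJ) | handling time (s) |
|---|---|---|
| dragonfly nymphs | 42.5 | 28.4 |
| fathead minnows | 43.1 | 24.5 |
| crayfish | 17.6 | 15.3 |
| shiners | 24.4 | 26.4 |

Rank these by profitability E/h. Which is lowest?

In descending order of E/h:
fathead minnows: 43.1/24.5 = 1.76 kJ/s
dragonfly nymphs: 42.5/28.4 = 1.5 kJ/s
crayfish: 17.6/15.3 = 1.15 kJ/s
shiners: 24.4/26.4 = 0.924 kJ/s

shiners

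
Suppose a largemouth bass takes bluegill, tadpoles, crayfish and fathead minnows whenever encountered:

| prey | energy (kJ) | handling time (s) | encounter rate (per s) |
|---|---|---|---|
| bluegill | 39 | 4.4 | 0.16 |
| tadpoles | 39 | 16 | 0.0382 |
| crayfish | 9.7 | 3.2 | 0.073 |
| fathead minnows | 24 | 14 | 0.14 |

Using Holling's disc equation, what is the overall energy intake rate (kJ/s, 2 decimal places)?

2.62 kJ/s

R = (0.16×39 + 0.0382×39 + 0.073×9.7 + 0.14×24) / (1 + 0.16×4.4 + 0.0382×16 + 0.073×3.2 + 0.14×14) = 11.8/4.509 = 2.617 kJ/s.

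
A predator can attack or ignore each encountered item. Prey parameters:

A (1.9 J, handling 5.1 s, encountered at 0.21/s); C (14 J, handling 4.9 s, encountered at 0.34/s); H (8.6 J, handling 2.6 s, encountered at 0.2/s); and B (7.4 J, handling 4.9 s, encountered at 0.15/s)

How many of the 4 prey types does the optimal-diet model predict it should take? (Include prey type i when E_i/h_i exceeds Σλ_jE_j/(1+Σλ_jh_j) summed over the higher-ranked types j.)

Profitabilities (E/h, J/s): H 3.31, C 2.86, B 1.51, A 0.373. Add prey in this order while the next type's profitability exceeds the intake rate on those already taken.
Rate on top 1: 1.132. C: 2.86 > 1.132 → include.
Rate on top 2: 2.034. B: 1.51 < 2.034 → exclude; stop.
Optimal diet: H, C — 2 of 4 types.

2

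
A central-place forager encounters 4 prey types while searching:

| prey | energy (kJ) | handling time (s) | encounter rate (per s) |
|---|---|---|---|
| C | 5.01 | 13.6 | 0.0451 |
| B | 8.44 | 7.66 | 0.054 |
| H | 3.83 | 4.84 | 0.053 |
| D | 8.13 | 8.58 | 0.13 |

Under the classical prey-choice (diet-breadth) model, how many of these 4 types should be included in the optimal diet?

Rank by E/h (kJ/s): B 1.1, D 0.948, H 0.791, C 0.368. Include each in turn until the next type's E/h falls below the running intake rate.
Rate on top 1: 0.3224. D: 0.948 > 0.3224 → include.
Rate on top 2: 0.5981. H: 0.791 > 0.5981 → include.
Rate on top 3: 0.6159. C: 0.368 < 0.6159 → exclude; stop.
Optimal diet: B, D, H — 3 of 4 types.

3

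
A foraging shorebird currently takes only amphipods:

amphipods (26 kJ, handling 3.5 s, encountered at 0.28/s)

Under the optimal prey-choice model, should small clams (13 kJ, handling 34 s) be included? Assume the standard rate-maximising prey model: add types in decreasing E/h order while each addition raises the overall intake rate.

No

Current rate: (0.28×26)/(1 + 0.28×3.5) = 3.677 kJ/s.
small clams: E/h = 13/34 = 0.3824 kJ/s.
Since 0.3824 < R, time spent handling small clams is better spent searching.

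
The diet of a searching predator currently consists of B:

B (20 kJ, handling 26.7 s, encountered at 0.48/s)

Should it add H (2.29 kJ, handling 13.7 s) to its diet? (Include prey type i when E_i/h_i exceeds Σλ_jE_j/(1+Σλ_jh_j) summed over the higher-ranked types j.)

No

Intake rate on the current diet: R = (0.48×20) / (1 + 0.48×26.7) = 9.6/13.82 = 0.6948 kJ/s.
H: E/h = 2.29/13.7 = 0.1672 kJ/s.
Since 0.1672 < R, time spent handling H is better spent searching.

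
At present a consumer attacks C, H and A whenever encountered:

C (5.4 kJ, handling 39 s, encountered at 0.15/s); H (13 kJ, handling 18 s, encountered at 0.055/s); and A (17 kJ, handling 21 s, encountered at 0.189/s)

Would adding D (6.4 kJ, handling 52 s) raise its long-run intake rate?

On C, H and A alone, R = ΣλE/(1+Σλh) = 4.738/11.81 = 0.4012 kJ/s.
D: E/h = 6.4/52 = 0.1231 kJ/s.
Since 0.1231 < R, time spent handling D is better spent searching.

No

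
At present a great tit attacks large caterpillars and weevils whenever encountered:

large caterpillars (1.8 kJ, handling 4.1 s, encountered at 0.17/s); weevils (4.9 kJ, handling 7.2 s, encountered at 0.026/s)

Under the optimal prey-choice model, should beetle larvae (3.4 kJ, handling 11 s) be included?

Yes

Current rate: (0.17×1.8 + 0.026×4.9)/(1 + 0.17×4.1 + 0.026×7.2) = 0.23 kJ/s.
beetle larvae: E/h = 3.4/11 = 0.3091 kJ/s.
0.3091 > 0.23, so adding beetle larvae raises the average — include it.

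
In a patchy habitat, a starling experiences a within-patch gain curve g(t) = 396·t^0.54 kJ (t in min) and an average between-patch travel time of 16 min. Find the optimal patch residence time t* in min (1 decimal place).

18.8 min

Optimal t* satisfies g'(t*) = g(t*)/(T + t*).
g'(t) = 0.54·396·t^-0.46. Setting 0.54·396·t^-0.46 = 396·t^0.54/(16+t) gives 0.54(16+t) = t, so 0.46·t = 0.54×16.
t* = 0.54×16/0.46 = 18.78 min.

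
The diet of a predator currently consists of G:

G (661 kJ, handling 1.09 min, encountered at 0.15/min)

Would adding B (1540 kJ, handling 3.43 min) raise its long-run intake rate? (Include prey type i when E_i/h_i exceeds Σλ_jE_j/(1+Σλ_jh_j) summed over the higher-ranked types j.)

Yes

Intake rate on the current diet: R = (0.15×661) / (1 + 0.15×1.09) = 99.15/1.163 = 85.22 kJ/min.
B: E/h = 1540/3.43 = 449 kJ/min.
Since 449 > R, including B increases the long-run rate.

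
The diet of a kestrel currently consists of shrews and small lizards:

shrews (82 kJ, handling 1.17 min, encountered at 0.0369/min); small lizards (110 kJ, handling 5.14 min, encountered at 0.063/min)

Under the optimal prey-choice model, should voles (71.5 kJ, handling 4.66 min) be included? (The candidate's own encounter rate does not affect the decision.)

Yes

Current rate: (0.0369×82 + 0.063×110)/(1 + 0.0369×1.17 + 0.063×5.14) = 7.283 kJ/min.
voles: E/h = 71.5/4.66 = 15.34 kJ/min.
Since 15.34 > R, including voles increases the long-run rate.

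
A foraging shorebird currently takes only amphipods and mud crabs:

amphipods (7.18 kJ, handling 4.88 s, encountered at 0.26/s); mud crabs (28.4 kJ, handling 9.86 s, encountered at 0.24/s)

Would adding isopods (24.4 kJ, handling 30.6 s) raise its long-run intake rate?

Intake rate on the current diet: R = (0.26×7.18 + 0.24×28.4) / (1 + 0.26×4.88 + 0.24×9.86) = 8.683/4.635 = 1.873 kJ/s.
Profitability of isopods: 24.4/30.6 = 0.7974 kJ/s.
0.7974 < 1.873, so adding isopods would lower the average — exclude it.

No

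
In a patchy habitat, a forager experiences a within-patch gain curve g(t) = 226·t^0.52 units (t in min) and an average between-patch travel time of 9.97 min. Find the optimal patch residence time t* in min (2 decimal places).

10.80 min

Optimal t* satisfies g'(t*) = g(t*)/(T + t*).
g'(t) = 0.52·226·t^-0.48. Setting 0.52·226·t^-0.48 = 226·t^0.52/(9.97+t) gives 0.52(9.97+t) = t, so 0.48·t = 0.52×9.97.
t* = 0.52×9.97/0.48 = 10.8 min.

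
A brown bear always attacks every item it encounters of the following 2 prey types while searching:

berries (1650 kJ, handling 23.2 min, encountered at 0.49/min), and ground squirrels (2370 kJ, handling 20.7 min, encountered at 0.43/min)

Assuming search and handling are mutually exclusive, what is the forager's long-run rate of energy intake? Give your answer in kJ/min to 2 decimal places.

R = (0.49×1650 + 0.43×2370) / (1 + 0.49×23.2 + 0.43×20.7) = 1828/21.27 = 85.93 kJ/min.

85.93 kJ/min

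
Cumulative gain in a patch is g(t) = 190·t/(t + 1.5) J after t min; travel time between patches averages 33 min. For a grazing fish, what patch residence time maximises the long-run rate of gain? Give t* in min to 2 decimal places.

7.04 min

Optimal t* satisfies g'(t*) = g(t*)/(T + t*).
g'(t) = 190·1.5/(t + 1.5)². Setting 190·1.5/(t+1.5)² = 190t/[(t+1.5)(33+t)] gives 1.5(33+t) = t(t+1.5), so t² = 1.5×33 = 49.5.
t* = √49.5 = 7.036 min.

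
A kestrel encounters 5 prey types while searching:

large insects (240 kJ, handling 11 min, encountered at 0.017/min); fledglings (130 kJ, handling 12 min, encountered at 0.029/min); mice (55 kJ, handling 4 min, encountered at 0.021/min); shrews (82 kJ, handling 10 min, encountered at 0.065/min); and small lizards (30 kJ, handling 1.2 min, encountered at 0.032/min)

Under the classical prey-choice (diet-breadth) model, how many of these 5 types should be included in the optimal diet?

Rank by E/h (kJ/min): small lizards 25, large insects 21.8, mice 13.8, fledglings 10.8, shrews 8.2. Include each in turn until the next type's E/h falls below the running intake rate.
Rate on top 1: 0.9245. large insects: 21.8 > 0.9245 → include.
Rate on top 2: 4.113. mice: 13.8 > 4.113 → include.
Rate on top 3: 4.731. fledglings: 10.8 > 4.731 → include.
Rate on top 4: 6.012. shrews: 8.2 > 6.012 → include.
Optimal diet: small lizards, large insects, mice, fledglings, shrews — 5 of 5 types.

5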